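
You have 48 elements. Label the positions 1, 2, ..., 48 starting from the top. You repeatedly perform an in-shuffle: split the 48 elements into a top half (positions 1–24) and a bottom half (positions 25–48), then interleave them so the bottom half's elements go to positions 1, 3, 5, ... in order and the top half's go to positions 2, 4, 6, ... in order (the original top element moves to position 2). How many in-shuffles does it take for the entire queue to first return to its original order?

21

The in-shuffle permutes the 48 positions with cycle lengths [3, 3, 21, 21].
Every element is home exactly when every cycle has completed a whole number of laps, i.e. after lcm(3, 21) = 21 in-shuffles.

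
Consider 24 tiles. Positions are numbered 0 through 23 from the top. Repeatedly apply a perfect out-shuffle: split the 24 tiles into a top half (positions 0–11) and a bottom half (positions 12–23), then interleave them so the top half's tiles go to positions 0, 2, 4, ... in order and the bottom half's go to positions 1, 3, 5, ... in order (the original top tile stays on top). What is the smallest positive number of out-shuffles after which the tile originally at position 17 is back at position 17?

11

Follow position 17 under repeated out-shuffles:
17 → 11 → 22 → 21 → 19 → 15 → 7 → 14 → 5 → 10 → 20 → 17
It first returns after 11 out-shuffles.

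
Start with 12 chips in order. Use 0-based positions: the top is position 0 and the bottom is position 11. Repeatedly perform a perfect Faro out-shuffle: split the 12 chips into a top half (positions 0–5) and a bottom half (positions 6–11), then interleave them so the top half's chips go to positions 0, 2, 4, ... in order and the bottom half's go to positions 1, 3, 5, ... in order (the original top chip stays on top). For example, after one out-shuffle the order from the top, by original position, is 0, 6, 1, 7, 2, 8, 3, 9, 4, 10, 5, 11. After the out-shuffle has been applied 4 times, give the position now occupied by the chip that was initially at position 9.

Track the chip's position through each out-shuffle:
9 → 7 → 3 → 6 → 1

1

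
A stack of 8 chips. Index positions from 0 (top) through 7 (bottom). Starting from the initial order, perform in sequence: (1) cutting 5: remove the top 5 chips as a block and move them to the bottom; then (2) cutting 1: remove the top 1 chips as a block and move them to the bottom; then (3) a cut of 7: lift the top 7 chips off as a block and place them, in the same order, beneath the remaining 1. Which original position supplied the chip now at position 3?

0

Undo the operations in reverse order, starting from position 3:
  undo op 3 (cut 7): 3 ← 2
  undo op 2 (cut 1): 2 ← 3
  undo op 1 (cut 5): 3 ← 0
So the chip at position 3 came from original position 0.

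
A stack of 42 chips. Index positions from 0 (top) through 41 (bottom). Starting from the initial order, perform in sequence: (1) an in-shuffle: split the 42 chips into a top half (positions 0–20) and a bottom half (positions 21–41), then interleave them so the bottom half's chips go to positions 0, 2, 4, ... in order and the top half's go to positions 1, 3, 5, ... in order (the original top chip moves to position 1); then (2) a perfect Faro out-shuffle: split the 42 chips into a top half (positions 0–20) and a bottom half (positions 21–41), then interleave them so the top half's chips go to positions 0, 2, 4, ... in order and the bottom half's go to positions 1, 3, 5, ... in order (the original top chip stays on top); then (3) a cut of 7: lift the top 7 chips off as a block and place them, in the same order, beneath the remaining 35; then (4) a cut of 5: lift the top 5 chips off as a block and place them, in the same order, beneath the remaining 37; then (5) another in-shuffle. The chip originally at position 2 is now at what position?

38

Track the chip from position 2 forward through each operation:
  after op 1 (in-shuffle): 2 → 5
  after op 2 (out-shuffle): 5 → 10
  after op 3 (cut 7): 10 → 3
  after op 4 (cut 5): 3 → 40
  after op 5 (in-shuffle): 40 → 38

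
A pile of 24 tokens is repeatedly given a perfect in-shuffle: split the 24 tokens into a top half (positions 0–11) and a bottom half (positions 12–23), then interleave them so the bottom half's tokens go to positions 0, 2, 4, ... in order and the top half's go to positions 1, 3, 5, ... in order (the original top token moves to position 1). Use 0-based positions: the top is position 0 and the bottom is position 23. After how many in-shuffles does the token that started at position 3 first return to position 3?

20

Follow position 3 under repeated in-shuffles:
3 → 7 → 15 → 6 → 13 → 2 → 5 → 11 → 23 → 22 → 20 → 16 → 8 → 17 → 10 → 21 → 18 → 12 → 0 → 1 → 3
It first returns after 20 in-shuffles.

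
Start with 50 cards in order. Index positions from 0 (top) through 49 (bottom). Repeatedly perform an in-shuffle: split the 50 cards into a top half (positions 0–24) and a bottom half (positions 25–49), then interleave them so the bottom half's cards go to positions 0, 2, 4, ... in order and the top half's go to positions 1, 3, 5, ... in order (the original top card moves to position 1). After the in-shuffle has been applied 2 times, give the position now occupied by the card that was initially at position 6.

Track the card's position through each in-shuffle:
6 → 13 → 27

27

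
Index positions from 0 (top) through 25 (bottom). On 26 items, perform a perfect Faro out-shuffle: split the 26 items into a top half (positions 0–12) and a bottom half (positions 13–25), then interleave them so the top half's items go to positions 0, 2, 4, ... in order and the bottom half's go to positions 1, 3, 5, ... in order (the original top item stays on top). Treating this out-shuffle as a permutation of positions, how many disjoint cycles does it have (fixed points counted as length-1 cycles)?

4

Trace each unvisited position around until it returns:
(0) (1 2 4 8 16 7 ... len 20) (5 10 20 15) (25)
4 cycles in total.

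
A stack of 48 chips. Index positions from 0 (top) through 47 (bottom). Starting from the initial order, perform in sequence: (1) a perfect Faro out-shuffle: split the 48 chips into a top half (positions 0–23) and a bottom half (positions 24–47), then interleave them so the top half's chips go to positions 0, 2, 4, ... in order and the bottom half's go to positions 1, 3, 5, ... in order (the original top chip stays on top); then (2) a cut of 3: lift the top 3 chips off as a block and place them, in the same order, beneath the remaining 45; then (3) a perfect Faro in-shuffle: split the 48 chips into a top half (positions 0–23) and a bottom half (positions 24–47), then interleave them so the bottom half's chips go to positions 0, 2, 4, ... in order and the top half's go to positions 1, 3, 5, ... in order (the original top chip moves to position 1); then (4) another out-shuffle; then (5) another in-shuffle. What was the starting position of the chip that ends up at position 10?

Undo the operations in reverse order, starting from position 10:
  undo op 5 (in-shuffle, from bottom half): 10 ← 29
  undo op 4 (out-shuffle, from bottom half): 29 ← 38
  undo op 3 (in-shuffle, from bottom half): 38 ← 43
  undo op 2 (cut 3): 43 ← 46
  undo op 1 (out-shuffle, from top half): 46 ← 23
So the chip at position 10 came from original position 23.

23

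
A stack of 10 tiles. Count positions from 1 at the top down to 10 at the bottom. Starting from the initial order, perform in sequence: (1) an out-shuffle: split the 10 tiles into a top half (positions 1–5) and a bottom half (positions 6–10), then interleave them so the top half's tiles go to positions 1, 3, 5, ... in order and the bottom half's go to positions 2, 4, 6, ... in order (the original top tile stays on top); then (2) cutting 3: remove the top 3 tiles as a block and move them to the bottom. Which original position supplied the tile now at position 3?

8

Undo the operations in reverse order, starting from position 3:
  undo op 2 (cut 3): 3 ← 6
  undo op 1 (out-shuffle, from bottom half): 6 ← 8
So the tile at position 3 came from original position 8.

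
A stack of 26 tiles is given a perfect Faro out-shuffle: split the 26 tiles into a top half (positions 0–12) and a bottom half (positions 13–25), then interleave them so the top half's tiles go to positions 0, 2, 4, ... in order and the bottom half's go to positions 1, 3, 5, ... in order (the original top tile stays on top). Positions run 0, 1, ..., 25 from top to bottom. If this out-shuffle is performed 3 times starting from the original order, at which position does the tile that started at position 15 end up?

20

Track the tile's position through each out-shuffle:
15 → 5 → 10 → 20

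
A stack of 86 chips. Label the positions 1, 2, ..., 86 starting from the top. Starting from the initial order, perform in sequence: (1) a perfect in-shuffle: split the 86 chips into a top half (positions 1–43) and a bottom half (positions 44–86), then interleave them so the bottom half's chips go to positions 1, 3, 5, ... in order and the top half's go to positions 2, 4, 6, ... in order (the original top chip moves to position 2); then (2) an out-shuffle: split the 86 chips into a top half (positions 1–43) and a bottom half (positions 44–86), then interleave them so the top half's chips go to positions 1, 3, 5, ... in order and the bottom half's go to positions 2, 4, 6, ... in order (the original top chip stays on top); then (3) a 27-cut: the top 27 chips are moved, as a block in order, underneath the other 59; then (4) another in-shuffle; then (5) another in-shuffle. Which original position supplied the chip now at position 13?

78

Undo the operations in reverse order, starting from position 13:
  undo op 5 (in-shuffle, from bottom half): 13 ← 50
  undo op 4 (in-shuffle, from top half): 50 ← 25
  undo op 3 (cut 27): 25 ← 52
  undo op 2 (out-shuffle, from bottom half): 52 ← 69
  undo op 1 (in-shuffle, from bottom half): 69 ← 78
So the chip at position 13 came from original position 78.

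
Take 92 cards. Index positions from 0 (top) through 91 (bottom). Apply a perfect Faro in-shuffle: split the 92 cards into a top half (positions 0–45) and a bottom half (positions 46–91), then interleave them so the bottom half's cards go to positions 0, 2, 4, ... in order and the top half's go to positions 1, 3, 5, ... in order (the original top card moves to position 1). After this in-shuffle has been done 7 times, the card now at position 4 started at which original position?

39

Work backwards from position 4, undoing one in-shuffle at a time:
4 ← 48 ← 70 ← 81 ← 40 ← 66 ← 79 ← 39
So the card now at position 4 started at position 39.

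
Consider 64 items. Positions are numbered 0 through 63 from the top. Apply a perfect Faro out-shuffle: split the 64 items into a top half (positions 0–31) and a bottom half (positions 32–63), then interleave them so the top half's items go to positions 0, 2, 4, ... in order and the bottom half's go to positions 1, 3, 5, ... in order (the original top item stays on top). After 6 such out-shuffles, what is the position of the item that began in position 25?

Track the item's position through each out-shuffle:
25 → 50 → 37 → 11 → 22 → 44 → 25

25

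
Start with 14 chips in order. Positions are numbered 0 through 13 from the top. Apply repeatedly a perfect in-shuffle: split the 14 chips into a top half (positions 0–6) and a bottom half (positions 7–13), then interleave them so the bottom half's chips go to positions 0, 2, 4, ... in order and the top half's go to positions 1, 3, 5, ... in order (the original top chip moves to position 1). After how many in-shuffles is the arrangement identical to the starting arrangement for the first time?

The in-shuffle permutes the 14 positions with cycle lengths [2, 4, 4, 4].
Every chip is home exactly when every cycle has completed a whole number of laps, i.e. after lcm(2, 4) = 4 in-shuffles.

4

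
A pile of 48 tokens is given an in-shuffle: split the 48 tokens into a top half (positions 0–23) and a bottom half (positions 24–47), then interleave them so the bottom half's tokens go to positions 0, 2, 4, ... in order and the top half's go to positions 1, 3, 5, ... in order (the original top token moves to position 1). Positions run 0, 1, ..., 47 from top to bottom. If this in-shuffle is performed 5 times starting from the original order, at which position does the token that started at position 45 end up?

Track the token's position through each in-shuffle:
45 → 42 → 36 → 24 → 0 → 1

1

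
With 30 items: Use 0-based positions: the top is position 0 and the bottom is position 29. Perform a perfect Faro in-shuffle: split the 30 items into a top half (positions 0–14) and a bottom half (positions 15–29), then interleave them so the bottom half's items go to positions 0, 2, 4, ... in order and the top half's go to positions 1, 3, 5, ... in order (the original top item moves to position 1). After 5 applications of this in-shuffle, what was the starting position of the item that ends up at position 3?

Work backwards from position 3, undoing one in-shuffle at a time:
3 ← 1 ← 0 ← 15 ← 7 ← 3
So the item now at position 3 started at position 3.

3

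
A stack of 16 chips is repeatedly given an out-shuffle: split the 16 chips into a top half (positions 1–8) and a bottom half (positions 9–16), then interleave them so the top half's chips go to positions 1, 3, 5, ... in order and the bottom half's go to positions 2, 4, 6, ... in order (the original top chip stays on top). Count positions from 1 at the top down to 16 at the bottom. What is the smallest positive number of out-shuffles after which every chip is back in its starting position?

4

The out-shuffle permutes the 16 positions with cycle lengths [1, 1, 2, 4, 4, 4].
Every chip is home exactly when every cycle has completed a whole number of laps, i.e. after lcm(1, 2, 4) = 4 out-shuffles.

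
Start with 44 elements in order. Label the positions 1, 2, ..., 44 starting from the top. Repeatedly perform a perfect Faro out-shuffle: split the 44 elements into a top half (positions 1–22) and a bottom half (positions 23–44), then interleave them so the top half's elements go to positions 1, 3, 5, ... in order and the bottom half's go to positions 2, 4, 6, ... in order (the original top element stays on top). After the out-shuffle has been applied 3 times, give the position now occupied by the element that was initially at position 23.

5

Track the element's position through each out-shuffle:
23 → 2 → 3 → 5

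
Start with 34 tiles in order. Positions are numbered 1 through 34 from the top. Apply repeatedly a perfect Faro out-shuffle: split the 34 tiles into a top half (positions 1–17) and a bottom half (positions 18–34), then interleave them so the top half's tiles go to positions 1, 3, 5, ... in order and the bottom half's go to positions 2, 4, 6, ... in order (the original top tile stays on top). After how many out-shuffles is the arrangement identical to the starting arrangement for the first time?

The out-shuffle permutes the 34 positions with cycle lengths [1, 1, 2, 10, 10, 10].
Every tile is home exactly when every cycle has completed a whole number of laps, i.e. after lcm(1, 2, 10) = 10 out-shuffles.

10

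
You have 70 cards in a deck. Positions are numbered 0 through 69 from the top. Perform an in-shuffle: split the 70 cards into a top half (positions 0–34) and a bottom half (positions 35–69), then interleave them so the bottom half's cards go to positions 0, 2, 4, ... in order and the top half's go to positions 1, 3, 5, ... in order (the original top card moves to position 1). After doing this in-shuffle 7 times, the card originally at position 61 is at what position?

Track the card's position through each in-shuffle:
61 → 52 → 34 → 69 → 68 → 66 → 62 → 54

54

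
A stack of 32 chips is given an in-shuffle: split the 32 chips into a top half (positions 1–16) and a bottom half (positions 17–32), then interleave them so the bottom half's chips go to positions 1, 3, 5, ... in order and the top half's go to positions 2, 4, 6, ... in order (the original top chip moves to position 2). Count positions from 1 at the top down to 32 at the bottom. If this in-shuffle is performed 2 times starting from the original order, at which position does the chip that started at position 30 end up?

Track the chip's position through each in-shuffle:
30 → 27 → 21

21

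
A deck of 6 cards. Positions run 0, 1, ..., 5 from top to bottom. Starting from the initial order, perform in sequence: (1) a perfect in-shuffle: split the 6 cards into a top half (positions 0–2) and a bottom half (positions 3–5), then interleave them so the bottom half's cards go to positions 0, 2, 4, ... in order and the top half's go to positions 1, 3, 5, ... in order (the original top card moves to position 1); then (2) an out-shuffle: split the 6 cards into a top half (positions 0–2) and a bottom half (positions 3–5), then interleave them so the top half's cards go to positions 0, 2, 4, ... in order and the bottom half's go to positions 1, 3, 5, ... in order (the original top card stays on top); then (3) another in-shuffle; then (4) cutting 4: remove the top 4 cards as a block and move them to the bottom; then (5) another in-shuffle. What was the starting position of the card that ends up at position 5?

5

Undo the operations in reverse order, starting from position 5:
  undo op 5 (in-shuffle, from top half): 5 ← 2
  undo op 4 (cut 4): 2 ← 0
  undo op 3 (in-shuffle, from bottom half): 0 ← 3
  undo op 2 (out-shuffle, from bottom half): 3 ← 4
  undo op 1 (in-shuffle, from bottom half): 4 ← 5
So the card at position 5 came from original position 5.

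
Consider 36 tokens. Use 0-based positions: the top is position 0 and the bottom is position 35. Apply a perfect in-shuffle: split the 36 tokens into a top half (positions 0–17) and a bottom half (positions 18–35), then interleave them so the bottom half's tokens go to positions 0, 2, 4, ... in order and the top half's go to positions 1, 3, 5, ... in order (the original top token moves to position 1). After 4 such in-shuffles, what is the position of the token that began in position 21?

18

Track the token's position through each in-shuffle:
21 → 6 → 13 → 27 → 18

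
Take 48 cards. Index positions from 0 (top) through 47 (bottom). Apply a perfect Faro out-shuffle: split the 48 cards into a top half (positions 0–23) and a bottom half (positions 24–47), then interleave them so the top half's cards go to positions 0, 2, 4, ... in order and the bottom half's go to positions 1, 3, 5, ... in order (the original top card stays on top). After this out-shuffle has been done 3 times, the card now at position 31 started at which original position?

45

Work backwards from position 31, undoing one out-shuffle at a time:
31 ← 39 ← 43 ← 45
So the card now at position 31 started at position 45.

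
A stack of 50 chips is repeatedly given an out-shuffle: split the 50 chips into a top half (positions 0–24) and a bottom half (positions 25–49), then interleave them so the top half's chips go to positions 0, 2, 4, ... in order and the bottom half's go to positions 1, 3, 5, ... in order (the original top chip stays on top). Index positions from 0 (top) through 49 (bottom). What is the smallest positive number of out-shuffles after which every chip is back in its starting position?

21

The out-shuffle permutes the 50 positions with cycle lengths [1, 1, 3, 3, 21, 21].
Every chip is home exactly when every cycle has completed a whole number of laps, i.e. after lcm(1, 3, 21) = 21 out-shuffles.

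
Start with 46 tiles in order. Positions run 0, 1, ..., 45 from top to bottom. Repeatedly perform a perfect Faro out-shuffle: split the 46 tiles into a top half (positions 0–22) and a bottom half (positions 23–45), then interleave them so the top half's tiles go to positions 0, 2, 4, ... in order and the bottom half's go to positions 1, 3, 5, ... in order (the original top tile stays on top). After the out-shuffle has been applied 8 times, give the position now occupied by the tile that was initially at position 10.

Track the tile's position through each out-shuffle:
10 → 20 → 40 → 35 → 25 → 5 → 10 → 20 → 40

40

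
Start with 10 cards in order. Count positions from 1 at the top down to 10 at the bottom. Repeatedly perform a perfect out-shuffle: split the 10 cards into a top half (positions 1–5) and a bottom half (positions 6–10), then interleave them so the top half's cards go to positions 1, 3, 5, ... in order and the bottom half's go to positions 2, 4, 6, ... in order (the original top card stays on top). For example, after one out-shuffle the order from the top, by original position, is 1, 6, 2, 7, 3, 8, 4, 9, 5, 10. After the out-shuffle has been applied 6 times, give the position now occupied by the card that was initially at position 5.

Track the card's position through each out-shuffle:
5 → 9 → 8 → 6 → 2 → 3 → 5

5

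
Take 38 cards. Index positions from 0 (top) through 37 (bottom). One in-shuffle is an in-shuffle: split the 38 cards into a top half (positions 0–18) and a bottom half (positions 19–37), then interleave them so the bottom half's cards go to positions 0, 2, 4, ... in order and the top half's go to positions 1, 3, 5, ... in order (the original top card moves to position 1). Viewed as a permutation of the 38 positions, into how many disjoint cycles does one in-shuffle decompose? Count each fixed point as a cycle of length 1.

Trace each unvisited position around until it returns:
(0 1 3 7 15 31 ... len 12) (2 5 11 23 8 17 ... len 12) (6 13 27 16 33 28 ... len 12) (12 25)
4 cycles in total.

4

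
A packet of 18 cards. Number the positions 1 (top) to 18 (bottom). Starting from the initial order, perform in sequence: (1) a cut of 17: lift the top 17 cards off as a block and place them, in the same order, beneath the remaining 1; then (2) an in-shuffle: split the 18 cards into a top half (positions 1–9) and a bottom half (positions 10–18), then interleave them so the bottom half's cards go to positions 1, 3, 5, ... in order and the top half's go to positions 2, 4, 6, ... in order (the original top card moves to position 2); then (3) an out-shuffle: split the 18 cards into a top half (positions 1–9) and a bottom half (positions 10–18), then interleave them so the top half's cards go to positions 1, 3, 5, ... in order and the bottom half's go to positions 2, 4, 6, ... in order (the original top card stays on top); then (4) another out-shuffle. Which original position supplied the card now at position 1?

Undo the operations in reverse order, starting from position 1:
  undo op 4 (out-shuffle, from top half): 1 ← 1
  undo op 3 (out-shuffle, from top half): 1 ← 1
  undo op 2 (in-shuffle, from bottom half): 1 ← 10
  undo op 1 (cut 17): 10 ← 9
So the card at position 1 came from original position 9.

9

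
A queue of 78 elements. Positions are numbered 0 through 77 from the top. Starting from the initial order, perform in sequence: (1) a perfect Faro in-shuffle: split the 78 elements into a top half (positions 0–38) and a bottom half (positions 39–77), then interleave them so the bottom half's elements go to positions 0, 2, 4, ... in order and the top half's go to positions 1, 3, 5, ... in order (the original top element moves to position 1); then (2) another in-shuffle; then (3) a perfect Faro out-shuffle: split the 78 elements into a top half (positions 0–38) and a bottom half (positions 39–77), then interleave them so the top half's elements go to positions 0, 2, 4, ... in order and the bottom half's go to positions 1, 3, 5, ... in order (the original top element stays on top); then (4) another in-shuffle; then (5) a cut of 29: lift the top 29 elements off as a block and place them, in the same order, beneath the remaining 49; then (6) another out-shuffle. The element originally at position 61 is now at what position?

24

Track the element from position 61 forward through each operation:
  after op 1 (in-shuffle): 61 → 44
  after op 2 (in-shuffle): 44 → 10
  after op 3 (out-shuffle): 10 → 20
  after op 4 (in-shuffle): 20 → 41
  after op 5 (cut 29): 41 → 12
  after op 6 (out-shuffle): 12 → 24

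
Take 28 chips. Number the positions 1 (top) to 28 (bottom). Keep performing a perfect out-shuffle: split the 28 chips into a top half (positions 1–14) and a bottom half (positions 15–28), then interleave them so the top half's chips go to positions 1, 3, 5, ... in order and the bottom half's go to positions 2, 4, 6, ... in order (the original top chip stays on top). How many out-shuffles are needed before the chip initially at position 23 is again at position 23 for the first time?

18

Follow position 23 under repeated out-shuffles:
23 → 18 → 8 → 15 → 2 → 3 → 5 → 9 → 17 → 6 → 11 → 21 → 14 → 27 → 26 → 24 → 20 → 12 → 23
It first returns after 18 out-shuffles.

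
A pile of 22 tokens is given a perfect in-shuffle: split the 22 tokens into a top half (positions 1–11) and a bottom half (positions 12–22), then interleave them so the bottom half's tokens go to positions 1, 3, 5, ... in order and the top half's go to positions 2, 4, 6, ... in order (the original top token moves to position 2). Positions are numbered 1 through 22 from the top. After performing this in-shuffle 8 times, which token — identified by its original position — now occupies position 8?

18

Work backwards from position 8, undoing one in-shuffle at a time:
8 ← 4 ← 2 ← 1 ← 12 ← 6 ← 3 ← 13 ← 18
So the token now at position 8 started at position 18.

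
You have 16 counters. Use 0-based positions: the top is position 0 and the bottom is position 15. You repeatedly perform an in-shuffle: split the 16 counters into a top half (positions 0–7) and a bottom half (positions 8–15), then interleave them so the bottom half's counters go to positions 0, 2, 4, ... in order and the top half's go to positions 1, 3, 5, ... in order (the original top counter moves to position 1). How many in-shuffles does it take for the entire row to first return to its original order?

8

The in-shuffle permutes the 16 positions with cycle lengths [8, 8].
Every counter is home exactly when every cycle has completed a whole number of laps, i.e. after lcm(8) = 8 in-shuffles.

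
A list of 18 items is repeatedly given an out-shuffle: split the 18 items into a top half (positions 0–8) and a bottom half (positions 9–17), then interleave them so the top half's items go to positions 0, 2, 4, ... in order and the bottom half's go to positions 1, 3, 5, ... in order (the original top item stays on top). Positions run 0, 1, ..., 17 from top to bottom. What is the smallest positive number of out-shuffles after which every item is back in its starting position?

8

The out-shuffle permutes the 18 positions with cycle lengths [1, 1, 8, 8].
Every item is home exactly when every cycle has completed a whole number of laps, i.e. after lcm(1, 8) = 8 out-shuffles.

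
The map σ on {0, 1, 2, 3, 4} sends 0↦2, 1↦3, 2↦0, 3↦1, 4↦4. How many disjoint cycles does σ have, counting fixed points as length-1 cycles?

3

Cycle decomposition: (0 2) (1 3) (4).
3 cycles.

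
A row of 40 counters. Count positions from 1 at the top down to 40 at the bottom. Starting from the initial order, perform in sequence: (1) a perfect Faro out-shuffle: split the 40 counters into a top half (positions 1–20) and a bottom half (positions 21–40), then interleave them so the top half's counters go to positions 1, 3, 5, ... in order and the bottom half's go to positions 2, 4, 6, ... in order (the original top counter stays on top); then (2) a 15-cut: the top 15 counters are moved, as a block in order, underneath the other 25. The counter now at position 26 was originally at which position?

Undo the operations in reverse order, starting from position 26:
  undo op 2 (cut 15): 26 ← 1
  undo op 1 (out-shuffle, from top half): 1 ← 1
So the counter at position 26 came from original position 1.

1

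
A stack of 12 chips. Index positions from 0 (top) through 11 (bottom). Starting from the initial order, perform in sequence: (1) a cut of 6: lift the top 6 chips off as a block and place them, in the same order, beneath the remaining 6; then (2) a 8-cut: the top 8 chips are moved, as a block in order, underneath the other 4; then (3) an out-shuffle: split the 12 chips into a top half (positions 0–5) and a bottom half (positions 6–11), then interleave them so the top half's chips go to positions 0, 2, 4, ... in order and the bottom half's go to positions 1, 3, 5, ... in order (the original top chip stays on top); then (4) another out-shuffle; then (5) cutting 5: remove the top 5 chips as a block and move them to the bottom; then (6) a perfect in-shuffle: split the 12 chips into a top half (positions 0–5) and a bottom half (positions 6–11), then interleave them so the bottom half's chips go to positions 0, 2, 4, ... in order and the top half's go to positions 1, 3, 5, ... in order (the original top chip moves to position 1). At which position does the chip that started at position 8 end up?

Track the chip from position 8 forward through each operation:
  after op 1 (cut 6): 8 → 2
  after op 2 (cut 8): 2 → 6
  after op 3 (out-shuffle): 6 → 1
  after op 4 (out-shuffle): 1 → 2
  after op 5 (cut 5): 2 → 9
  after op 6 (in-shuffle): 9 → 6

6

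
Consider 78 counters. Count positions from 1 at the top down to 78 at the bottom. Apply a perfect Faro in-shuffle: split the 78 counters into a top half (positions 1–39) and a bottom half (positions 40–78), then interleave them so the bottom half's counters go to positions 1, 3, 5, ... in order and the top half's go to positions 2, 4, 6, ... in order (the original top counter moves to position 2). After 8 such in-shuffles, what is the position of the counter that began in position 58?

Track the counter's position through each in-shuffle:
58 → 37 → 74 → 69 → 59 → 39 → 78 → 77 → 75

75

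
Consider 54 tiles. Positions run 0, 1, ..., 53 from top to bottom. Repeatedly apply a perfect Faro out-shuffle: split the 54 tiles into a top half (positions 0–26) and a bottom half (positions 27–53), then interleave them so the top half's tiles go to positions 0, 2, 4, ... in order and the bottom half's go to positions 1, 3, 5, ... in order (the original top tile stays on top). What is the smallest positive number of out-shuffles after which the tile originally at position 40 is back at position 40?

52

Follow position 40 under repeated out-shuffles:
40 → 27 → 1 → 2 → 4 → 8 → 16 → 32 → ... → 40 (length 52)
It first returns after 52 out-shuffles.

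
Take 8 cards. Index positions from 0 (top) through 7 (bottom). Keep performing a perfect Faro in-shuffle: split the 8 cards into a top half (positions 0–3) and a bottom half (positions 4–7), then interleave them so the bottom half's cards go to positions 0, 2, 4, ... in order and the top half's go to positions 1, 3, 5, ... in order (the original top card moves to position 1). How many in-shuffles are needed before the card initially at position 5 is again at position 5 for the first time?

Follow position 5 under repeated in-shuffles:
5 → 2 → 5
It first returns after 2 in-shuffles.

2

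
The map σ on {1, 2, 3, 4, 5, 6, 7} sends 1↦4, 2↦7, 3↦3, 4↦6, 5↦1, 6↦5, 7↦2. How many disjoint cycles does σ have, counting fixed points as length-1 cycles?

3

Cycle decomposition: (1 4 6 5) (2 7) (3).
3 cycles.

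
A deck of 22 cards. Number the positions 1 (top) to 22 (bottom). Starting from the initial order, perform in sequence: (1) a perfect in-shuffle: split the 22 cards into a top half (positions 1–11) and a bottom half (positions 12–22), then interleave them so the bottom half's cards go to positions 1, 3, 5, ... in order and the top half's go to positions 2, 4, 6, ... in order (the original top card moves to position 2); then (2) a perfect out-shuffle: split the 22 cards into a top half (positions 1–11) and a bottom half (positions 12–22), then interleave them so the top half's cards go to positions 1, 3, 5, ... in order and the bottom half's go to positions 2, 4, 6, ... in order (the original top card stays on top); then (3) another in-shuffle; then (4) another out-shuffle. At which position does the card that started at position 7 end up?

Track the card from position 7 forward through each operation:
  after op 1 (in-shuffle): 7 → 14
  after op 2 (out-shuffle): 14 → 6
  after op 3 (in-shuffle): 6 → 12
  after op 4 (out-shuffle): 12 → 2

2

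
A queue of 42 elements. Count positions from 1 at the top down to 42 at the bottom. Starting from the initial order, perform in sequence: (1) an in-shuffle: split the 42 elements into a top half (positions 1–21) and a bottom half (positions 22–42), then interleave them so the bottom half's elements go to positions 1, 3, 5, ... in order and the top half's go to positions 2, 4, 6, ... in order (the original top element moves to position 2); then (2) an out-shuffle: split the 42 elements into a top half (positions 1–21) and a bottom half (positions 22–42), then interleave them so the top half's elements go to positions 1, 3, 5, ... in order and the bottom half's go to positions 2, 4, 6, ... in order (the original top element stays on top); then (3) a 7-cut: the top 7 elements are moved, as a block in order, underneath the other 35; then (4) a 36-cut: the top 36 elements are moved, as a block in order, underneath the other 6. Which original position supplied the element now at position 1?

Undo the operations in reverse order, starting from position 1:
  undo op 4 (cut 36): 1 ← 37
  undo op 3 (cut 7): 37 ← 2
  undo op 2 (out-shuffle, from bottom half): 2 ← 22
  undo op 1 (in-shuffle, from top half): 22 ← 11
So the element at position 1 came from original position 11.

11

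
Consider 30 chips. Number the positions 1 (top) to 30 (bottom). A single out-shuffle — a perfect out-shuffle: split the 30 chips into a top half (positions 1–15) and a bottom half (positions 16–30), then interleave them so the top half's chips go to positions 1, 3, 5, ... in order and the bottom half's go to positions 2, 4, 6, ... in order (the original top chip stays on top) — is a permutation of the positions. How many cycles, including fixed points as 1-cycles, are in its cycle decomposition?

Trace each unvisited position around until it returns:
(1) (2 3 5 9 17 4 ... len 28) (30)
3 cycles in total.

3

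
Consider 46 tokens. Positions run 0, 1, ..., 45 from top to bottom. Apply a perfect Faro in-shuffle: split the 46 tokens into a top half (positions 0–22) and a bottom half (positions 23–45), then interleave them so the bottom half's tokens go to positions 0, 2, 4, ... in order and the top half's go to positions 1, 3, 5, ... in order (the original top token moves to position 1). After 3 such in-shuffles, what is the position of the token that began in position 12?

9

Track the token's position through each in-shuffle:
12 → 25 → 4 → 9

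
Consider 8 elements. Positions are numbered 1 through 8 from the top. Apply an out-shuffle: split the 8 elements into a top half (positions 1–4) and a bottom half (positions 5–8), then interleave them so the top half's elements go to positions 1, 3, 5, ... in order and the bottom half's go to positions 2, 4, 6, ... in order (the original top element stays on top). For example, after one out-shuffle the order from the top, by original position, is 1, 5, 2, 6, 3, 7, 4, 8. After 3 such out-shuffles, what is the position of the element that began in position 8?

8

Position 8 is a fixed point of every out-shuffle, so the element never moves.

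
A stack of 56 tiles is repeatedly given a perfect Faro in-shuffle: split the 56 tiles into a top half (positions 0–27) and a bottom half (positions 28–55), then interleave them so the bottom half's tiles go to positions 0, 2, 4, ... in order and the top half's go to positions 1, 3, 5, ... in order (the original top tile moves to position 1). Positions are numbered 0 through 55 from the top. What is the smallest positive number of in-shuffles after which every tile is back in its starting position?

18

The in-shuffle permutes the 56 positions with cycle lengths [2, 18, 18, 18].
Every tile is home exactly when every cycle has completed a whole number of laps, i.e. after lcm(2, 18) = 18 in-shuffles.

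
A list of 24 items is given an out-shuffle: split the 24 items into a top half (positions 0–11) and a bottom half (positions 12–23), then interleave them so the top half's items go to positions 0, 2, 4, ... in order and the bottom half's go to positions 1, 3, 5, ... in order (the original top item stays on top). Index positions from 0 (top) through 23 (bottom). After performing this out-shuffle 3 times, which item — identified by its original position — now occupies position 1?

Work backwards from position 1, undoing one out-shuffle at a time:
1 ← 12 ← 6 ← 3
So the item now at position 1 started at position 3.

3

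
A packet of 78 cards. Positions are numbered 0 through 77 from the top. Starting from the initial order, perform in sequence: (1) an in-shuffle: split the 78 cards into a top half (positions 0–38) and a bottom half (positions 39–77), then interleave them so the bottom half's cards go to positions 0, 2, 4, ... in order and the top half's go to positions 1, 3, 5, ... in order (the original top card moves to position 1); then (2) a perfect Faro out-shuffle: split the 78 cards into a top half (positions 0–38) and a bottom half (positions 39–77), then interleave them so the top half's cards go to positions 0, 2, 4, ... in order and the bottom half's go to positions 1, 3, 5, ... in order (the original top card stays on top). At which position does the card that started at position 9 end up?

Track the card from position 9 forward through each operation:
  after op 1 (in-shuffle): 9 → 19
  after op 2 (out-shuffle): 19 → 38

38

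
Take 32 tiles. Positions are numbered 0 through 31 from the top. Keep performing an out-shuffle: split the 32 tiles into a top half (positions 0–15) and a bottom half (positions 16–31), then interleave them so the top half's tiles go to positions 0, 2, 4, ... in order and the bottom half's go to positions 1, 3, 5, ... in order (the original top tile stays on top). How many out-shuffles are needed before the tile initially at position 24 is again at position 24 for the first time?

5

Follow position 24 under repeated out-shuffles:
24 → 17 → 3 → 6 → 12 → 24
It first returns after 5 out-shuffles.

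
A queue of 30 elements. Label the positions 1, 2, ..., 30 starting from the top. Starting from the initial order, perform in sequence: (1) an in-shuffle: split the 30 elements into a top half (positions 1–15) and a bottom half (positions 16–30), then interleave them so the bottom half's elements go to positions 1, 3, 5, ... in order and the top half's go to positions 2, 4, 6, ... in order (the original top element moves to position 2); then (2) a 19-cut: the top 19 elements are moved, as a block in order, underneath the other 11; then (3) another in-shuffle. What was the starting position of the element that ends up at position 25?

24

Undo the operations in reverse order, starting from position 25:
  undo op 3 (in-shuffle, from bottom half): 25 ← 28
  undo op 2 (cut 19): 28 ← 17
  undo op 1 (in-shuffle, from bottom half): 17 ← 24
So the element at position 25 came from original position 24.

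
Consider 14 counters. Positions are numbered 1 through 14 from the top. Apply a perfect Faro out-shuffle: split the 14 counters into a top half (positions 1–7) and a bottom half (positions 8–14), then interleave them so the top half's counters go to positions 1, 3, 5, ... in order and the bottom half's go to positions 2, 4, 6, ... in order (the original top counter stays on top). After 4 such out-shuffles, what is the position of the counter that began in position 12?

Track the counter's position through each out-shuffle:
12 → 10 → 6 → 11 → 8

8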